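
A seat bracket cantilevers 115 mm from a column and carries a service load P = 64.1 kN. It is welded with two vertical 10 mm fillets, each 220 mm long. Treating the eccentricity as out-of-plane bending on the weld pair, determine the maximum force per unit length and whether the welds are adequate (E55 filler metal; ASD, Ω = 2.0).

f_max ≈ 480 N/mm; adequate

E55XX → F_EXX = 550 MPa.
L_w = 2 × 220 = 440 mm; section modulus (unit throat) S = 2 × L²/6 = 16130 mm².
Direct shear f_v = P/L_w = 64.1×10³/440 = 145.7 N/mm.
Moment M = P × e = 64.1×10³ × 115 = 7371500 N·mm; bending f_b = M/S = 456.9 N/mm.
f_max = √(f_v² + f_b²) = √(145.7² + 456.9²) = 479.6 N/mm.
r_n/Ω = (1/2.0) × 0.6 × 550 × (0.707 × 10) = 1167 N/mm → adequate.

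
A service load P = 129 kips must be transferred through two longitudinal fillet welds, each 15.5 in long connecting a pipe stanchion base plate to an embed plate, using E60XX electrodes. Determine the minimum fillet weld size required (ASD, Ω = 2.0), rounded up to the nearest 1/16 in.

w = 3/8 in

E60XX → F_EXX = 60 ksi.
Total weld length L = 31 in.
Required throat t_e = P × Ω / (0.6 F_EXX × L) = 129 × 2.0 / (0.6 × 60 × 31) = 0.2312 in.
Required leg w = t_e / 0.707 = 0.327 in → use 3/8 in.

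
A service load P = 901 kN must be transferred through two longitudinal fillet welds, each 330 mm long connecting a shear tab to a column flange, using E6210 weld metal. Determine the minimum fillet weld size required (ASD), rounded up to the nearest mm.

w = 11 mm

E62XX → F_EXX = 620 MPa.
Total weld length L = 660 mm.
Required throat t_e = P × Ω / (0.6 F_EXX × L) = 901 × 2.0 / (0.6 × 620 × 660 × 10⁻³) = 7.34 mm.
Required leg w = t_e / 0.707 = 10.38 mm → use 11 mm.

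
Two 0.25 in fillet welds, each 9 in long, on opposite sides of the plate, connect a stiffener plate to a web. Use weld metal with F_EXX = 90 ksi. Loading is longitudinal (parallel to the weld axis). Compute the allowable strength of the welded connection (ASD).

R_n/Ω ≈ 85.9 kips

Effective throat t_e = 0.707 × 0.25 = 0.1767 in.
Total length L = 18 in; A_we = 0.1767 × 18 = 3.181 in².
F_nw = 0.6 F_EXX = 0.6 × 90 = 54 ksi.
R_n = 54 × 3.181 = 171.8 kips; R_n/Ω = 171.8/2.0 = 85.9 kips.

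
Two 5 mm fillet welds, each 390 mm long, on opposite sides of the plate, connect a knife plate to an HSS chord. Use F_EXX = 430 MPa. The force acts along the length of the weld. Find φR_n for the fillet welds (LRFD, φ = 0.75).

φR_n ≈ 534 kN

Effective throat t_e = 0.707 × 5 = 3.535 mm.
Total length L = 780 mm; A_we = 3.535 × 780 = 2757 mm².
F_nw = 0.6 F_EXX = 0.6 × 430 = 258 MPa.
φR_n = 0.75 × 258 × 2757 × 10⁻³ = 533.5 kN.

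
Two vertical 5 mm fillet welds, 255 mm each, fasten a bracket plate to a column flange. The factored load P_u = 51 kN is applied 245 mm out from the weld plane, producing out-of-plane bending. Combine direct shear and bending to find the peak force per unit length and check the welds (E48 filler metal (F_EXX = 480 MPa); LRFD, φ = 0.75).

L_w = 2 × 255 = 510 mm; section modulus (unit throat) S = 2 × L²/6 = 21680 mm².
Direct shear f_v = P/L_w = 51×10³/510 = 100 N/mm.
Moment M = P × e = 51×10³ × 245 = 12495000 N·mm; bending f_b = M/S = 576.5 N/mm.
f_max = √(f_v² + f_b²) = √(100² + 576.5²) = 585.1 N/mm.
φr_n = 0.75 × 0.6 × 480 × (0.707 × 5) = 763.6 N/mm → adequate.

f_max ≈ 585 N/mm; adequate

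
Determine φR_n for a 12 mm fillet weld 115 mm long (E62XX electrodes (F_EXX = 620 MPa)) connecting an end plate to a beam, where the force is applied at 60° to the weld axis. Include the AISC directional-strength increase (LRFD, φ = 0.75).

φR_n ≈ 382 kN

t_e = 0.707 × 12 = 8.484 mm; A_we = 8.484 × 115 = 975.7 mm².
Directional factor: 1.0 + 0.5 sin^1.5(60°) = 1.403.
F_nw = 0.6 × 620 × 1.403 = 521.9 MPa.
φR_n = 0.75 × 521.9 × 975.7 × 10⁻³ = 381.9 kN.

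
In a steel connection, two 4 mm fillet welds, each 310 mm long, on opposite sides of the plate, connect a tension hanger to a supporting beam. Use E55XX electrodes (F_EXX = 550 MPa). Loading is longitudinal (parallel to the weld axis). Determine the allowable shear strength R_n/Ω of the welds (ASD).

R_n/Ω ≈ 289 kN

Effective throat t_e = 0.707 × 4 = 2.828 mm.
Total length L = 620 mm; A_we = 2.828 × 620 = 1753 mm².
F_nw = 0.6 F_EXX = 0.6 × 550 = 330 MPa.
R_n = 330 × 1753 × 10⁻³ = 578.6 kN; R_n/Ω = 578.6/2.0 = 289.3 kN.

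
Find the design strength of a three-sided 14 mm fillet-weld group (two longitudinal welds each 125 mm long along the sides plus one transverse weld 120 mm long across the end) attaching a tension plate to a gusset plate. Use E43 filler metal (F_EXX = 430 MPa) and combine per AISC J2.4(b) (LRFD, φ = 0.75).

φR_n ≈ 752 kN

t_e = 0.707 × 14 = 9.898 mm.
R_nwl = 0.6 × 430 × 9.898 × 250 × 10⁻³ = 638.4 kN (longitudinal, 2 welds).
R_nwt = 0.6 × 430 × 9.898 × 120 × 10⁻³ = 306.4 kN (transverse, base value).
(i) R_nwl + R_nwt = 944.9 kN; (ii) 0.85 R_nwl + 1.5 R_nwt = 1002 kN.
R_n = max = 1002 kN [governs: (ii)]; φR_n = 751.7 kN.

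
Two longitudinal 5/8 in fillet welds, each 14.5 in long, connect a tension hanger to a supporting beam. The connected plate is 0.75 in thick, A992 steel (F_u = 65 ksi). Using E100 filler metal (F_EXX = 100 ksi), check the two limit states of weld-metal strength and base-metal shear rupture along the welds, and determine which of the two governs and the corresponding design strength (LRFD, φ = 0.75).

t_e = 0.707 × 0.625 = 0.4419 in; L = 29 in.
Weld metal: φR_n = 0.75 × 0.6 × 100 × 0.4419 × 29 = 576.6 kips.
Base metal (shear rupture): φR_n = 0.75 × 0.6 × 65 × 0.75 × 29 = 636.2 kips.
Governing: weld metal.

φR_n ≈ 577 kips (weld metal governs)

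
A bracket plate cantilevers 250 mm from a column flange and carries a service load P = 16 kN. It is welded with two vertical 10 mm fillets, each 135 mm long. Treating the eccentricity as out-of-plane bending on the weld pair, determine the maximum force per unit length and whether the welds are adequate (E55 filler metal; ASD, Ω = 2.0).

E55XX → F_EXX = 550 MPa.
L_w = 2 × 135 = 270 mm; section modulus (unit throat) S = 2 × L²/6 = 6075 mm².
Direct shear f_v = P/L_w = 16×10³/270 = 59.26 N/mm.
Moment M = P × e = 16×10³ × 250 = 4000000 N·mm; bending f_b = M/S = 658.4 N/mm.
f_max = √(f_v² + f_b²) = √(59.26² + 658.4²) = 661.1 N/mm.
r_n/Ω = (1/2.0) × 0.6 × 550 × (0.707 × 10) = 1167 N/mm → adequate.

f_max ≈ 661 N/mm; adequate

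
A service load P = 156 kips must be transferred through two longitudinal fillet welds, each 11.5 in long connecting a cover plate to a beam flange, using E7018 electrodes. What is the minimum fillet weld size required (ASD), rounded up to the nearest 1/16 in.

E70XX → F_EXX = 70 ksi.
Total weld length L = 23 in.
Required throat t_e = P × Ω / (0.6 F_EXX × L) = 156 × 2.0 / (0.6 × 70 × 23) = 0.323 in.
Required leg w = t_e / 0.707 = 0.4568 in → use 1/2 in.

w = 1/2 in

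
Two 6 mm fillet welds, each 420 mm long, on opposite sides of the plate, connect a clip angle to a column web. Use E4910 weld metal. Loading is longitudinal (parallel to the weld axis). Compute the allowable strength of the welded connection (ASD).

E49XX → F_EXX = 490 MPa.
Effective throat t_e = 0.707 × 6 = 4.242 mm.
Total length L = 840 mm; A_we = 4.242 × 840 = 3563 mm².
F_nw = 0.6 F_EXX = 0.6 × 490 = 294 MPa.
R_n = 294 × 3563 × 10⁻³ = 1048 kN; R_n/Ω = 1048/2.0 = 523.8 kN.

R_n/Ω ≈ 524 kN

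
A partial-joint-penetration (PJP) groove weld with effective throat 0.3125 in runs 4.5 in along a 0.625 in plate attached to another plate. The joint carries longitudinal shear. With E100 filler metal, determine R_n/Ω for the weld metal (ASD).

R_n/Ω ≈ 42.2 kip

E100XX → F_EXX = 100 ksi.
Effective throat (given) t_e = 0.3125 in.
A_we = 0.3125 × 4.5 = 1.406 in².
F_nw = 0.6 F_EXX = 60 ksi.
R_n/Ω = (60 × 1.406) / 2.0 = 42.19 kip.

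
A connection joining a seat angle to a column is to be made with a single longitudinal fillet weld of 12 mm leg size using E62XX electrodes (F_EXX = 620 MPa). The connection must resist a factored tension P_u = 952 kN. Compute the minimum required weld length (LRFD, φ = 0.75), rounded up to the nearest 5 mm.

Throat t_e = 0.707 × 12 = 8.484 mm.
φr_n = 0.75 × 0.6 × 620 × 8.484 × 10⁻³ = 2.367 kN/mm.
L_req = P_u / φr_n = 952 / 2.367 = 402.2 mm total.
Round up → use L = 405 mm.

L = 405 mm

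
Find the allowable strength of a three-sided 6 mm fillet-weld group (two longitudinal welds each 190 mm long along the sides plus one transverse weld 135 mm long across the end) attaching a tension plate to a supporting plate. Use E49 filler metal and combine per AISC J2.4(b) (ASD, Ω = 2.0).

E49XX → F_EXX = 490 MPa.
t_e = 0.707 × 6 = 4.242 mm.
R_nwl = 0.6 × 490 × 4.242 × 380 × 10⁻³ = 473.9 kN (longitudinal, 2 welds).
R_nwt = 0.6 × 490 × 4.242 × 135 × 10⁻³ = 168.4 kN (transverse, base value).
(i) R_nwl + R_nwt = 642.3 kN; (ii) 0.85 R_nwl + 1.5 R_nwt = 655.4 kN.
R_n = max = 655.4 kN [governs: (ii)]; R_n/Ω = 327.7 kN.

R_n/Ω ≈ 328 kN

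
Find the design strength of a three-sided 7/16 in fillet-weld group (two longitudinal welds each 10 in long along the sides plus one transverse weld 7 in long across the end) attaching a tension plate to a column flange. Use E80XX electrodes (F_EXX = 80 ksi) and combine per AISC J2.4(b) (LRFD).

φR_n ≈ 306 kips

t_e = 0.707 × 0.4375 = 0.3093 in.
R_nwl = 0.6 × 80 × 0.3093 × 20 = 296.9 kips (longitudinal, 2 welds).
R_nwt = 0.6 × 80 × 0.3093 × 7 = 103.9 kips (transverse, base value).
(i) R_nwl + R_nwt = 400.9 kips; (ii) 0.85 R_nwl + 1.5 R_nwt = 408.3 kips.
R_n = max = 408.3 kips [governs: (ii)]; φR_n = 306.2 kips.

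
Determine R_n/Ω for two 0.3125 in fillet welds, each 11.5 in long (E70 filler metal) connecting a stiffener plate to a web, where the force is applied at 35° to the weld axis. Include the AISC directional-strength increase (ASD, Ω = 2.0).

E70XX → F_EXX = 70 ksi.
t_e = 0.707 × 0.3125 = 0.2209 in; A_we = 0.2209 × 23 = 5.082 in².
Directional factor: 1.0 + 0.5 sin^1.5(35°) = 1.217.
F_nw = 0.6 × 70 × 1.217 = 51.12 ksi.
R_n/Ω = (51.12 × 5.082) / 2.0 = 129.9 kip.

R_n/Ω ≈ 130 kip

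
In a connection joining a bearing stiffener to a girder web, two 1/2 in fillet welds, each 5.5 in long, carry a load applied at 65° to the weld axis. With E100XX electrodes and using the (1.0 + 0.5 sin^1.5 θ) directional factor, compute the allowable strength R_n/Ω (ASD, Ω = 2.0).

R_n/Ω ≈ 167 kips

E100XX → F_EXX = 100 ksi.
t_e = 0.707 × 0.5 = 0.3535 in; A_we = 0.3535 × 11 = 3.888 in².
Directional factor: 1.0 + 0.5 sin^1.5(65°) = 1.431.
F_nw = 0.6 × 100 × 1.431 = 85.88 ksi.
R_n/Ω = (85.88 × 3.888) / 2.0 = 167 kips.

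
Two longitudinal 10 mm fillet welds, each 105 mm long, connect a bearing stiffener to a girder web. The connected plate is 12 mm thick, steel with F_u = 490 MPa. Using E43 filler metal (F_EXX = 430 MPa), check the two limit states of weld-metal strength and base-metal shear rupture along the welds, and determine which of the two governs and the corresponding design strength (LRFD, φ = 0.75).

φR_n ≈ 287 kN (weld metal governs)

t_e = 0.707 × 10 = 7.07 mm; L = 210 mm.
Weld metal: φR_n = 0.75 × 0.6 × 430 × 7.07 × 210 × 10⁻³ = 287.3 kN.
Base metal (shear rupture): φR_n = 0.75 × 0.6 × 490 × 12 × 210 × 10⁻³ = 555.7 kN.
Governing: weld metal.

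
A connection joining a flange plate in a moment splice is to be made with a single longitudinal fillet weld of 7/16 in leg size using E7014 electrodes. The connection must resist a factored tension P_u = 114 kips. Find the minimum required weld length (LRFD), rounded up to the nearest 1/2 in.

E70XX → F_EXX = 70 ksi.
Throat t_e = 0.707 × 0.4375 = 0.3093 in.
φr_n = 0.75 × 0.6 × 70 × 0.3093 = 9.743 kips/in.
L_req = P_u / φr_n = 114 / 9.743 = 11.7 in total.
Round up → use L = 12 in.

L = 12 in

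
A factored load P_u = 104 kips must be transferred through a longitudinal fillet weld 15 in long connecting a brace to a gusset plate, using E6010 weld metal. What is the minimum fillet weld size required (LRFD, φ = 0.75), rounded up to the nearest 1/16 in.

w = 3/8 in

E60XX → F_EXX = 60 ksi.
Total weld length L = 15 in.
Required throat t_e = P_u / (φ × 0.6 F_EXX × L) = 104 / (0.75 × 0.6 × 60 × 15) = 0.2568 in.
Required leg w = t_e / 0.707 = 0.3632 in → use 3/8 in.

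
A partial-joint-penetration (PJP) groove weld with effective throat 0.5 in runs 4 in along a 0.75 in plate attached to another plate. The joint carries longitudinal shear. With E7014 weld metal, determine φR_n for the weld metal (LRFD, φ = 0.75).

E70XX → F_EXX = 70 ksi.
Effective throat (given) t_e = 0.5 in.
A_we = 0.5 × 4 = 2 in².
F_nw = 0.6 F_EXX = 42 ksi.
φR_n = 0.75 × 42 × 2 = 63 kips.

φR_n ≈ 63 kips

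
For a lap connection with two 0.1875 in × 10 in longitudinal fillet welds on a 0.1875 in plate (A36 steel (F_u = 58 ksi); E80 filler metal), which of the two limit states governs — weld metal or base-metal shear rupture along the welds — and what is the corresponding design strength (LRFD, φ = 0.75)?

E80XX → F_EXX = 80 ksi.
t_e = 0.707 × 0.1875 = 0.1326 in; L = 20 in.
Weld metal: φR_n = 0.75 × 0.6 × 80 × 0.1326 × 20 = 95.44 kips.
Base metal (shear rupture): φR_n = 0.75 × 0.6 × 58 × 0.1875 × 20 = 97.88 kips.
Governing: weld metal.

φR_n ≈ 95.4 kips (weld metal governs)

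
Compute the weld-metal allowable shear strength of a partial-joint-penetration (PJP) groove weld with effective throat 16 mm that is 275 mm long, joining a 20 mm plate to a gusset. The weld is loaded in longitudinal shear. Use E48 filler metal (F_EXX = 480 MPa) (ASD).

R_n/Ω ≈ 634 kN

Effective throat (given) t_e = 16 mm.
A_we = 16 × 275 = 4400 mm².
F_nw = 0.6 F_EXX = 288 MPa.
R_n/Ω = (288 × 4400) / 2.0 × 10⁻³ = 633.6 kN.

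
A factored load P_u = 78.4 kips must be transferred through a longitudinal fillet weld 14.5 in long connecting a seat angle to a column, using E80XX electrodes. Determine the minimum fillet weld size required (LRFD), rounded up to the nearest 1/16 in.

E80XX → F_EXX = 80 ksi.
Total weld length L = 14.5 in.
Required throat t_e = P_u / (φ × 0.6 F_EXX × L) = 78.4 / (0.75 × 0.6 × 80 × 14.5) = 0.1502 in.
Required leg w = t_e / 0.707 = 0.2124 in → use 1/4 in.

w = 1/4 in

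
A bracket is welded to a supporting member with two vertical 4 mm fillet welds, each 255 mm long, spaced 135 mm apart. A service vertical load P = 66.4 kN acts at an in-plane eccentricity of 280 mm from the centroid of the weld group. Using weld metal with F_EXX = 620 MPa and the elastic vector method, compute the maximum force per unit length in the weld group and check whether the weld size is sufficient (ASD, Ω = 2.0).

Total weld length L_w = 510 mm. Treat welds as unit-width lines.
Polar moment about centroid: J = 2[d³/12 + d(b/2)²] = 2[255³/12 + 255×67.5²] = 5087000 mm³.
Direct shear f_v = P/L_w = 66.4×10³ / 510 = 130.2 N/mm (vertical).
Torsion M = P·e = 66.4×10³ × 280 = 18592000 N·mm.
Critical point at (x, y) = (67.5, 127.5) from centroid. f_tx = M·y/J = 466 N/mm; f_ty = M·x/J = 246.7 N/mm.
Resultant f_max = √[f_tx² + (f_v + f_ty)²] = √[466² + (130.2 + 246.7)²] = 599.3 N/mm.
Capacity per unit length: r_n/Ω = (1/2.0) × 0.6 × 620 × (0.707 × 4) = 526 N/mm.
599.3 > 526 → NOT adequate.

f_max ≈ 599 N/mm; NOT adequate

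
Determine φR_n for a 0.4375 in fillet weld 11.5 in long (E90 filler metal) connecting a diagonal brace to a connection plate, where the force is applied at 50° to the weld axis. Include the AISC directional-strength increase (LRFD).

φR_n ≈ 192 kip

E90XX → F_EXX = 90 ksi.
t_e = 0.707 × 0.4375 = 0.3093 in; A_we = 0.3093 × 11.5 = 3.557 in².
Directional factor: 1.0 + 0.5 sin^1.5(50°) = 1.335.
F_nw = 0.6 × 90 × 1.335 = 72.1 ksi.
φR_n = 0.75 × 72.1 × 3.557 = 192.4 kip.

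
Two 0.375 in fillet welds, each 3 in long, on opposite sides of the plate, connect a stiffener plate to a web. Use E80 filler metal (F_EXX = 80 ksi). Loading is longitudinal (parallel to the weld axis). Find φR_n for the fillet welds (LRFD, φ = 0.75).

φR_n ≈ 57.3 kip

Effective throat t_e = 0.707 × 0.375 = 0.2651 in.
Total length L = 6 in; A_we = 0.2651 × 6 = 1.591 in².
F_nw = 0.6 F_EXX = 0.6 × 80 = 48 ksi.
φR_n = 0.75 × 48 × 1.591 = 57.27 kip.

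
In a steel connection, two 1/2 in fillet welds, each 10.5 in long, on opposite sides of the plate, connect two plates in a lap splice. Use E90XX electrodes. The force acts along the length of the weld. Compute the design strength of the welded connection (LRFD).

E90XX → F_EXX = 90 ksi.
Effective throat t_e = 0.707 × 0.5 = 0.3535 in.
Total length L = 21 in; A_we = 0.3535 × 21 = 7.423 in².
F_nw = 0.6 F_EXX = 0.6 × 90 = 54 ksi.
φR_n = 0.75 × 54 × 7.423 = 300.7 kip.

φR_n ≈ 301 kip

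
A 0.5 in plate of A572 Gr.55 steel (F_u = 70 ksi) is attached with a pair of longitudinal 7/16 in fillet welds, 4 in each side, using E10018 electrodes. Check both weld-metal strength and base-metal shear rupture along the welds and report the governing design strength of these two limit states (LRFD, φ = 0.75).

E100XX → F_EXX = 100 ksi.
t_e = 0.707 × 0.4375 = 0.3093 in; L = 8 in.
Weld metal: φR_n = 0.75 × 0.6 × 100 × 0.3093 × 8 = 111.4 kips.
Base metal (shear rupture): φR_n = 0.75 × 0.6 × 70 × 0.5 × 8 = 126 kips.
Governing: weld metal.

φR_n ≈ 111 kips (weld metal governs)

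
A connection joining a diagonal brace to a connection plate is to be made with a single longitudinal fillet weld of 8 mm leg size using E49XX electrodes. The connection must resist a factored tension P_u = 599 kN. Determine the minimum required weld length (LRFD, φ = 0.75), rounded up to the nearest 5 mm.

E49XX → F_EXX = 490 MPa.
Throat t_e = 0.707 × 8 = 5.656 mm.
φr_n = 0.75 × 0.6 × 490 × 5.656 × 10⁻³ = 1.247 kN/mm.
L_req = P_u / φr_n = 599 / 1.247 = 480.3 mm total.
Round up → use L = 485 mm.

L = 485 mm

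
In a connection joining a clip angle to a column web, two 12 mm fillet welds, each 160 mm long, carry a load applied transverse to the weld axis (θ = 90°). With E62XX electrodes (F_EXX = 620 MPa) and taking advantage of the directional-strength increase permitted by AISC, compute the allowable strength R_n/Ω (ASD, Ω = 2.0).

t_e = 0.707 × 12 = 8.484 mm; A_we = 8.484 × 320 = 2715 mm².
Directional factor: 1.0 + 0.5 sin^1.5(90°) = 1.5.
F_nw = 0.6 × 620 × 1.5 = 558 MPa.
R_n/Ω = (558 × 2715) / 2.0 × 10⁻³ = 757.5 kN.

R_n/Ω ≈ 757 kN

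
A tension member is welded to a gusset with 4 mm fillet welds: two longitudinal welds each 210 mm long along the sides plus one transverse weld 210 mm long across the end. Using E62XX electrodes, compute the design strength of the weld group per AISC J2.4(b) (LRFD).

E62XX → F_EXX = 620 MPa.
t_e = 0.707 × 4 = 2.828 mm.
R_nwl = 0.6 × 620 × 2.828 × 420 × 10⁻³ = 441.8 kN (longitudinal, 2 welds).
R_nwt = 0.6 × 620 × 2.828 × 210 × 10⁻³ = 220.9 kN (transverse, base value).
(i) R_nwl + R_nwt = 662.8 kN; (ii) 0.85 R_nwl + 1.5 R_nwt = 707 kN.
R_n = max = 707 kN [governs: (ii)]; φR_n = 530.2 kN.

φR_n ≈ 530 kN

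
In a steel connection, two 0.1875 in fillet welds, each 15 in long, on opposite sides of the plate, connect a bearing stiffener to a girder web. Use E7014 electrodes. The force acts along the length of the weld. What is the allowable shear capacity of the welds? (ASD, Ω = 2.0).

R_n/Ω ≈ 83.5 kip

E70XX → F_EXX = 70 ksi.
Effective throat t_e = 0.707 × 0.1875 = 0.1326 in.
Total length L = 30 in; A_we = 0.1326 × 30 = 3.977 in².
F_nw = 0.6 F_EXX = 0.6 × 70 = 42 ksi.
R_n = 42 × 3.977 = 167 kip; R_n/Ω = 167/2.0 = 83.51 kip.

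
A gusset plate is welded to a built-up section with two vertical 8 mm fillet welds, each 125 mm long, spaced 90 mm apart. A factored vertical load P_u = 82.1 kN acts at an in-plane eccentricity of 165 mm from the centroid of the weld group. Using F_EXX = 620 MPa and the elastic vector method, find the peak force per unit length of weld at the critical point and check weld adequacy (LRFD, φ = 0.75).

Total weld length L_w = 250 mm. Treat welds as unit-width lines.
Polar moment about centroid: J = 2[d³/12 + d(b/2)²] = 2[125³/12 + 125×45²] = 831800 mm³.
Direct shear f_v = P/L_w = 82.1×10³ / 250 = 328.4 N/mm (vertical).
Torsion M = P·e = 82.1×10³ × 165 = 13546000 N·mm.
Critical point at (x, y) = (45, 62.5) from centroid. f_tx = M·y/J = 1018 N/mm; f_ty = M·x/J = 732.9 N/mm.
Resultant f_max = √[f_tx² + (f_v + f_ty)²] = √[1018² + (328.4 + 732.9)²] = 1471 N/mm.
Capacity per unit length: φr_n = 0.75 × 0.6 × 620 × (0.707 × 8) = 1578 N/mm.
1471 ≤ 1578 → adequate.

f_max ≈ 1470 N/mm; adequate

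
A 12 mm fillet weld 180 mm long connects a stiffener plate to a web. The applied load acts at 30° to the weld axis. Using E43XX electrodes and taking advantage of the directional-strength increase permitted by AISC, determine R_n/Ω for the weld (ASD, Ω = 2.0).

R_n/Ω ≈ 232 kN

E43XX → F_EXX = 430 MPa.
t_e = 0.707 × 12 = 8.484 mm; A_we = 8.484 × 180 = 1527 mm².
Directional factor: 1.0 + 0.5 sin^1.5(30°) = 1.177.
F_nw = 0.6 × 430 × 1.177 = 303.6 MPa.
R_n/Ω = (303.6 × 1527) / 2.0 × 10⁻³ = 231.8 kN.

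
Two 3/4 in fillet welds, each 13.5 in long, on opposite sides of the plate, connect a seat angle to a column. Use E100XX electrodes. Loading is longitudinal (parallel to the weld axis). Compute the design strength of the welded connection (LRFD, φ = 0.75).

φR_n ≈ 644 kip

E100XX → F_EXX = 100 ksi.
Effective throat t_e = 0.707 × 0.75 = 0.5302 in.
Total length L = 27 in; A_we = 0.5302 × 27 = 14.32 in².
F_nw = 0.6 F_EXX = 0.6 × 100 = 60 ksi.
φR_n = 0.75 × 60 × 14.32 = 644.3 kip.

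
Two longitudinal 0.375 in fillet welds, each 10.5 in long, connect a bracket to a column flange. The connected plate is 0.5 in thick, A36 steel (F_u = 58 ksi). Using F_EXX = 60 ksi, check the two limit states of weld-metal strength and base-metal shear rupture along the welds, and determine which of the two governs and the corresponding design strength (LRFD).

φR_n ≈ 150 kips (weld metal governs)

t_e = 0.707 × 0.375 = 0.2651 in; L = 21 in.
Weld metal: φR_n = 0.75 × 0.6 × 60 × 0.2651 × 21 = 150.3 kips.
Base metal (shear rupture): φR_n = 0.75 × 0.6 × 58 × 0.5 × 21 = 274 kips.
Governing: weld metal.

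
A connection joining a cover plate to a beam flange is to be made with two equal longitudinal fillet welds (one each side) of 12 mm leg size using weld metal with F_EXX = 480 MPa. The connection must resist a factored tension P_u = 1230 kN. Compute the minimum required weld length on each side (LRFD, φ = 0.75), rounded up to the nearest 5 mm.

Throat t_e = 0.707 × 12 = 8.484 mm.
φr_n = 0.75 × 0.6 × 480 × 8.484 × 10⁻³ = 1.833 kN/mm.
L_req = P_u / φr_n = 1230 / 1.833 = 671.2 mm total.
Per side: 671.2 / 2 = 335.6 mm.
Round up → use L = 340 mm on each side.

L = 340 mm on each side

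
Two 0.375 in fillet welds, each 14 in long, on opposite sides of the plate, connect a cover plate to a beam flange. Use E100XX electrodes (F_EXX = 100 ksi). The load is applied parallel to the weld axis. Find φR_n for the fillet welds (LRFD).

φR_n ≈ 334 kip

Effective throat t_e = 0.707 × 0.375 = 0.2651 in.
Total length L = 28 in; A_we = 0.2651 × 28 = 7.423 in².
F_nw = 0.6 F_EXX = 0.6 × 100 = 60 ksi.
φR_n = 0.75 × 60 × 7.423 = 334.1 kip.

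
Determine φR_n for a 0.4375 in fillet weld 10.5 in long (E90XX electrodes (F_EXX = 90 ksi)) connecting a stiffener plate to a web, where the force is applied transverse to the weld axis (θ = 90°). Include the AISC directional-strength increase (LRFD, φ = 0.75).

t_e = 0.707 × 0.4375 = 0.3093 in; A_we = 0.3093 × 10.5 = 3.248 in².
Directional factor: 1.0 + 0.5 sin^1.5(90°) = 1.5.
F_nw = 0.6 × 90 × 1.5 = 81 ksi.
φR_n = 0.75 × 81 × 3.248 = 197.3 kip.

φR_n ≈ 197 kip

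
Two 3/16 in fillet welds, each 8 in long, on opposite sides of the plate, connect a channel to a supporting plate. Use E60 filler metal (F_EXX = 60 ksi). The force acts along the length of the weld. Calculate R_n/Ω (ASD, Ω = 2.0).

R_n/Ω ≈ 38.2 kip

Effective throat t_e = 0.707 × 0.1875 = 0.1326 in.
Total length L = 16 in; A_we = 0.1326 × 16 = 2.121 in².
F_nw = 0.6 F_EXX = 0.6 × 60 = 36 ksi.
R_n = 36 × 2.121 = 76.36 kip; R_n/Ω = 76.36/2.0 = 38.18 kip.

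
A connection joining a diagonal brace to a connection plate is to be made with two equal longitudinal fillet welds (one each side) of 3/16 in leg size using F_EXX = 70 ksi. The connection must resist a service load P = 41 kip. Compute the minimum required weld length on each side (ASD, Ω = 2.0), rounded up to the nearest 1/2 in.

L = 7.5 in on each side

Throat t_e = 0.707 × 0.1875 = 0.1326 in.
r_n/Ω = (0.6 × 70 × 0.1326) / 2.0 = 2.784 kip/in.
L_req = P / (r_n/Ω) = 41 / 2.784 = 14.73 in total.
Per side: 14.73 / 2 = 7.364 in.
Round up → use L = 7.5 in on each side.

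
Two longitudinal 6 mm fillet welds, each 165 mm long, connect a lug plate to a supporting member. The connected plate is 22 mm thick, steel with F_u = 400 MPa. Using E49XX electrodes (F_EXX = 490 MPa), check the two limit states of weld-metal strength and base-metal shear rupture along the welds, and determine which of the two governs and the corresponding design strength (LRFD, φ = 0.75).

t_e = 0.707 × 6 = 4.242 mm; L = 330 mm.
Weld metal: φR_n = 0.75 × 0.6 × 490 × 4.242 × 330 × 10⁻³ = 308.7 kN.
Base metal (shear rupture): φR_n = 0.75 × 0.6 × 400 × 22 × 330 × 10⁻³ = 1307 kN.
Governing: weld metal.

φR_n ≈ 309 kN (weld metal governs)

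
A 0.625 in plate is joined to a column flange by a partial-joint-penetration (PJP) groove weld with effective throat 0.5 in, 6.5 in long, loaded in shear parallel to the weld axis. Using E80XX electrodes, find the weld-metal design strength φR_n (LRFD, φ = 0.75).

φR_n ≈ 117 kip

E80XX → F_EXX = 80 ksi.
Effective throat (given) t_e = 0.5 in.
A_we = 0.5 × 6.5 = 3.25 in².
F_nw = 0.6 F_EXX = 48 ksi.
φR_n = 0.75 × 48 × 3.25 = 117 kip.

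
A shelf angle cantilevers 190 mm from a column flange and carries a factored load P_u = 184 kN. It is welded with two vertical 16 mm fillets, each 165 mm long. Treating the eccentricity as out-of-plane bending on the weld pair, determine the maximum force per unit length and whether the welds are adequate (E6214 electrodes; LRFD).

f_max ≈ 3890 N/mm; NOT adequate

E62XX → F_EXX = 620 MPa.
L_w = 2 × 165 = 330 mm; section modulus (unit throat) S = 2 × L²/6 = 9075 mm².
Direct shear f_v = P/L_w = 184×10³/330 = 557.6 N/mm.
Moment M = P × e = 184×10³ × 190 = 34960000 N·mm; bending f_b = M/S = 3852 N/mm.
f_max = √(f_v² + f_b²) = √(557.6² + 3852²) = 3892 N/mm.
φr_n = 0.75 × 0.6 × 620 × (0.707 × 16) = 3156 N/mm → NOT adequate.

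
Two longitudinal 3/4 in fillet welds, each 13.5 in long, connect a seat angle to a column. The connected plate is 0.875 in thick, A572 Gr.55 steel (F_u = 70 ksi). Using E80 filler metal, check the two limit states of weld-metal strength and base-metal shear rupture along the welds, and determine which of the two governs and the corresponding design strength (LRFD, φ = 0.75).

E80XX → F_EXX = 80 ksi.
t_e = 0.707 × 0.75 = 0.5302 in; L = 27 in.
Weld metal: φR_n = 0.75 × 0.6 × 80 × 0.5302 × 27 = 515.4 kips.
Base metal (shear rupture): φR_n = 0.75 × 0.6 × 70 × 0.875 × 27 = 744.2 kips.
Governing: weld metal.

φR_n ≈ 515 kips (weld metal governs)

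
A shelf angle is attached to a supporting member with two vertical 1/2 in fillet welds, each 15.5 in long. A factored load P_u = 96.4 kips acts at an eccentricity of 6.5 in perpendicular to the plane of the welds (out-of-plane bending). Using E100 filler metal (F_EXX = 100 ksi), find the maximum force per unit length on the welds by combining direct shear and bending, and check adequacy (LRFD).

L_w = 2 × 15.5 = 31 in; section modulus (unit throat) S = 2 × L²/6 = 80.08 in².
Direct shear f_v = P/L_w = 96.4/31 = 3.11 kip/in.
Moment M = P × e = 96.4 × 6.5 = 626.6 kip·in; bending f_b = M/S = 7.824 kip/in.
f_max = √(f_v² + f_b²) = √(3.11² + 7.824²) = 8.42 kip/in.
φr_n = 0.75 × 0.6 × 100 × (0.707 × 0.5) = 15.91 kip/in → adequate.

f_max ≈ 8.42 kip/in; adequate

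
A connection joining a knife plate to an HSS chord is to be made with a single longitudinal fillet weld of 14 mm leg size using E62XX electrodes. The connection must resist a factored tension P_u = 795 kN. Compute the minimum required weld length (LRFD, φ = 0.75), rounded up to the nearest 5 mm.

L = 290 mm

E62XX → F_EXX = 620 MPa.
Throat t_e = 0.707 × 14 = 9.898 mm.
φr_n = 0.75 × 0.6 × 620 × 9.898 × 10⁻³ = 2.762 kN/mm.
L_req = P_u / φr_n = 795 / 2.762 = 287.9 mm total.
Round up → use L = 290 mm.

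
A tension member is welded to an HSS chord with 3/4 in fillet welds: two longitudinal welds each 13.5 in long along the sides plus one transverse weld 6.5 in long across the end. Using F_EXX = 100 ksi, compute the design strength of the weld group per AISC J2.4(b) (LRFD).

φR_n ≈ 799 kips

t_e = 0.707 × 0.75 = 0.5302 in.
R_nwl = 0.6 × 100 × 0.5302 × 27 = 859 kips (longitudinal, 2 welds).
R_nwt = 0.6 × 100 × 0.5302 × 6.5 = 206.8 kips (transverse, base value).
(i) R_nwl + R_nwt = 1066 kips; (ii) 0.85 R_nwl + 1.5 R_nwt = 1040 kips.
R_n = max = 1066 kips [governs: (i)]; φR_n = 799.4 kips.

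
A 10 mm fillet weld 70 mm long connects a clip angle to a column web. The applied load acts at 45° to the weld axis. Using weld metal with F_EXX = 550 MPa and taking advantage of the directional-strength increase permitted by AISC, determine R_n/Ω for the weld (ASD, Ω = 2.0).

t_e = 0.707 × 10 = 7.07 mm; A_we = 7.07 × 70 = 494.9 mm².
Directional factor: 1.0 + 0.5 sin^1.5(45°) = 1.297.
F_nw = 0.6 × 550 × 1.297 = 428.1 MPa.
R_n/Ω = (428.1 × 494.9) / 2.0 × 10⁻³ = 105.9 kN.

R_n/Ω ≈ 106 kN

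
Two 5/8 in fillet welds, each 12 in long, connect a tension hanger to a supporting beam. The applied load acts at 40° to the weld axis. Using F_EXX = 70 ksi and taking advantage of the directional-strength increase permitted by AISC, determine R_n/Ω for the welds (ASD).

R_n/Ω ≈ 280 kips

t_e = 0.707 × 0.625 = 0.4419 in; A_we = 0.4419 × 24 = 10.6 in².
Directional factor: 1.0 + 0.5 sin^1.5(40°) = 1.258.
F_nw = 0.6 × 70 × 1.258 = 52.82 ksi.
R_n/Ω = (52.82 × 10.6) / 2.0 = 280.1 kips.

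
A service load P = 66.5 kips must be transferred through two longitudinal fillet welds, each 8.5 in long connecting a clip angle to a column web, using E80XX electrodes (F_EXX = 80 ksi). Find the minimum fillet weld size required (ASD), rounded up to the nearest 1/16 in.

Total weld length L = 17 in.
Required throat t_e = P × Ω / (0.6 F_EXX × L) = 66.5 × 2.0 / (0.6 × 80 × 17) = 0.163 in.
Required leg w = t_e / 0.707 = 0.2305 in → use 1/4 in.

w = 1/4 in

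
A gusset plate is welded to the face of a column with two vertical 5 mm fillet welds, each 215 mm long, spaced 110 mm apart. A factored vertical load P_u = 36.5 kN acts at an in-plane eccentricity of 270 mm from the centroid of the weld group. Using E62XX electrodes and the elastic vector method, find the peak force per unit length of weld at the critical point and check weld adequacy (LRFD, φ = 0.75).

f_max ≈ 448 N/mm; adequate

E62XX → F_EXX = 620 MPa.
Total weld length L_w = 430 mm. Treat welds as unit-width lines.
Polar moment about centroid: J = 2[d³/12 + d(b/2)²] = 2[215³/12 + 215×55²] = 2957000 mm³.
Direct shear f_v = P/L_w = 36.5×10³ / 430 = 84.88 N/mm (vertical).
Torsion M = P·e = 36.5×10³ × 270 = 9855000 N·mm.
Critical point at (x, y) = (55, 107.5) from centroid. f_tx = M·y/J = 358.3 N/mm; f_ty = M·x/J = 183.3 N/mm.
Resultant f_max = √[f_tx² + (f_v + f_ty)²] = √[358.3² + (84.88 + 183.3)²] = 447.5 N/mm.
Capacity per unit length: φr_n = 0.75 × 0.6 × 620 × (0.707 × 5) = 986.3 N/mm.
447.5 ≤ 986.3 → adequate.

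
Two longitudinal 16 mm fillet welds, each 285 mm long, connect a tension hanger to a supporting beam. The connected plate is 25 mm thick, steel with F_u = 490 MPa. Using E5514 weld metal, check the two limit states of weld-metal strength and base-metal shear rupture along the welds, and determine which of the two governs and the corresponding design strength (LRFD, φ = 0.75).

E55XX → F_EXX = 550 MPa.
t_e = 0.707 × 16 = 11.31 mm; L = 570 mm.
Weld metal: φR_n = 0.75 × 0.6 × 550 × 11.31 × 570 × 10⁻³ = 1596 kN.
Base metal (shear rupture): φR_n = 0.75 × 0.6 × 490 × 25 × 570 × 10⁻³ = 3142 kN.
Governing: weld metal.

φR_n ≈ 1600 kN (weld metal governs)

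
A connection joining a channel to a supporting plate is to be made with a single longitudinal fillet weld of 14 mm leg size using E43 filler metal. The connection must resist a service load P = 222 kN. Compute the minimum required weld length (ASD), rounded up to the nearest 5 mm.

E43XX → F_EXX = 430 MPa.
Throat t_e = 0.707 × 14 = 9.898 mm.
r_n/Ω = (0.6 × 430 × 9.898) / 2.0 = 1277 N/mm = 1.277 kN/mm.
L_req = P / (r_n/Ω) = 222 / 1.277 = 173.9 mm total.
Round up → use L = 175 mm.

L = 175 mm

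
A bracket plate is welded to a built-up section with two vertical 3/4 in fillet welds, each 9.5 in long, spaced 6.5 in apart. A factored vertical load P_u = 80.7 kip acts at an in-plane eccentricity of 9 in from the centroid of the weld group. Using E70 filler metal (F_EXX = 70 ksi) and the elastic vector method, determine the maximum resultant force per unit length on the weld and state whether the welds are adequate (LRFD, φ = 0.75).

f_max ≈ 15 kip/in; adequate

Total weld length L_w = 19 in. Treat welds as unit-width lines.
Polar moment about centroid: J = 2[d³/12 + d(b/2)²] = 2[9.5³/12 + 9.5×3.25²] = 343.6 in³.
Direct shear f_v = P/L_w = 80.7 / 19 = 4.247 kip/in (vertical).
Torsion M = P·e = 80.7 × 9 = 726.3 kip·in.
Critical point at (x, y) = (3.25, 4.75) from centroid. f_tx = M·y/J = 10.04 kip/in; f_ty = M·x/J = 6.87 kip/in.
Resultant f_max = √[f_tx² + (f_v + f_ty)²] = √[10.04² + (4.247 + 6.87)²] = 14.98 kip/in.
Capacity per unit length: φr_n = 0.75 × 0.6 × 70 × (0.707 × 0.75) = 16.7 kip/in.
14.98 ≤ 16.7 → adequate.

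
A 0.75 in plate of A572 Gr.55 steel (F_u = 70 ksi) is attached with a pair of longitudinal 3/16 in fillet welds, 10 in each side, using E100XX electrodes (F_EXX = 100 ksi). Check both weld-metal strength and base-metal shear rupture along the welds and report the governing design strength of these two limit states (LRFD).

t_e = 0.707 × 0.1875 = 0.1326 in; L = 20 in.
Weld metal: φR_n = 0.75 × 0.6 × 100 × 0.1326 × 20 = 119.3 kips.
Base metal (shear rupture): φR_n = 0.75 × 0.6 × 70 × 0.75 × 20 = 472.5 kips.
Governing: weld metal.

φR_n ≈ 119 kips (weld metal governs)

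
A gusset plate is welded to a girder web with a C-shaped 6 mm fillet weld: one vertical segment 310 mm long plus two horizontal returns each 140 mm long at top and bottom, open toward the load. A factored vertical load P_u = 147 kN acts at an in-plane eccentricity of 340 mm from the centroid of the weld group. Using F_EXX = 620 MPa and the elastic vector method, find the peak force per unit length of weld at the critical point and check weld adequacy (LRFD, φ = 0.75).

Total weld length L_w = 590 mm. Treat welds as unit-width lines.
Centroid: x̄ = 2×140×70 / 590 = 33.22 mm from the vertical weld.
Polar moment about centroid: J = I_x + I_y = [310³/12 + 2×140×155²] + [310×33.22² + 2(140³/12 + 140×36.78²)] = 10390000 mm³.
Direct shear f_v = P/L_w = 147×10³ / 590 = 249.2 N/mm (vertical).
Torsion M = P·e = 147×10³ × 340 = 49980000 N·mm.
Critical point at (x, y) = (106.8, 155) from centroid. f_tx = M·y/J = 745.8 N/mm; f_ty = M·x/J = 513.8 N/mm.
Resultant f_max = √[f_tx² + (f_v + f_ty)²] = √[745.8² + (249.2 + 513.8)²] = 1067 N/mm.
Capacity per unit length: φr_n = 0.75 × 0.6 × 620 × (0.707 × 6) = 1184 N/mm.
1067 ≤ 1184 → adequate.

f_max ≈ 1070 N/mm; adequate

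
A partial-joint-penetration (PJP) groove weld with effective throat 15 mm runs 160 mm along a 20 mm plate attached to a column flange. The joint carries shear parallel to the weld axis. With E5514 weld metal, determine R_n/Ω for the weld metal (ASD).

R_n/Ω ≈ 396 kN

E55XX → F_EXX = 550 MPa.
Effective throat (given) t_e = 15 mm.
A_we = 15 × 160 = 2400 mm².
F_nw = 0.6 F_EXX = 330 MPa.
R_n/Ω = (330 × 2400) / 2.0 × 10⁻³ = 396 kN.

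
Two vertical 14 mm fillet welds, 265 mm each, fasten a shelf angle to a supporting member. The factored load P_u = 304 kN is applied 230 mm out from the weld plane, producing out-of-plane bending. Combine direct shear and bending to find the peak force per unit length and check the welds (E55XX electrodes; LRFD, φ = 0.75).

E55XX → F_EXX = 550 MPa.
L_w = 2 × 265 = 530 mm; section modulus (unit throat) S = 2 × L²/6 = 23410 mm².
Direct shear f_v = P/L_w = 304×10³/530 = 573.6 N/mm.
Moment M = P × e = 304×10³ × 230 = 69920000 N·mm; bending f_b = M/S = 2987 N/mm.
f_max = √(f_v² + f_b²) = √(573.6² + 2987²) = 3042 N/mm.
φr_n = 0.75 × 0.6 × 550 × (0.707 × 14) = 2450 N/mm → NOT adequate.

f_max ≈ 3040 N/mm; NOT adequate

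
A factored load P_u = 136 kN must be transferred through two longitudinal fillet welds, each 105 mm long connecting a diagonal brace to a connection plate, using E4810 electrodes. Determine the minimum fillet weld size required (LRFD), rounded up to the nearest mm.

E48XX → F_EXX = 480 MPa.
Total weld length L = 210 mm.
Required throat t_e = P_u / (φ × 0.6 F_EXX × L) = 136 / (0.75 × 0.6 × 480 × 210 × 10⁻³) = 2.998 mm.
Required leg w = t_e / 0.707 = 4.241 mm → use 5 mm.

w = 5 mm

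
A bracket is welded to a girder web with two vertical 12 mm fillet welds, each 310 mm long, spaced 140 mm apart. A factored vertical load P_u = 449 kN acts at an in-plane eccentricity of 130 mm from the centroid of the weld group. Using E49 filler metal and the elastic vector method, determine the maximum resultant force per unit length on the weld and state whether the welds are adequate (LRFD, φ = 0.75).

f_max ≈ 1670 N/mm; adequate

E49XX → F_EXX = 490 MPa.
Total weld length L_w = 620 mm. Treat welds as unit-width lines.
Polar moment about centroid: J = 2[d³/12 + d(b/2)²] = 2[310³/12 + 310×70²] = 8003000 mm³.
Direct shear f_v = P/L_w = 449×10³ / 620 = 724.2 N/mm (vertical).
Torsion M = P·e = 449×10³ × 130 = 58370000 N·mm.
Critical point at (x, y) = (70, 155) from centroid. f_tx = M·y/J = 1130 N/mm; f_ty = M·x/J = 510.5 N/mm.
Resultant f_max = √[f_tx² + (f_v + f_ty)²] = √[1130² + (724.2 + 510.5)²] = 1674 N/mm.
Capacity per unit length: φr_n = 0.75 × 0.6 × 490 × (0.707 × 12) = 1871 N/mm.
1674 ≤ 1871 → adequate.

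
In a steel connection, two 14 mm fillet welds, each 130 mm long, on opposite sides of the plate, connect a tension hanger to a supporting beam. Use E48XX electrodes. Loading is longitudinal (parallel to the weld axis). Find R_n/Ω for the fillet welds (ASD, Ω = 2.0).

R_n/Ω ≈ 371 kN

E48XX → F_EXX = 480 MPa.
Effective throat t_e = 0.707 × 14 = 9.898 mm.
Total length L = 260 mm; A_we = 9.898 × 260 = 2573 mm².
F_nw = 0.6 F_EXX = 0.6 × 480 = 288 MPa.
R_n = 288 × 2573 × 10⁻³ = 741.2 kN; R_n/Ω = 741.2/2.0 = 370.6 kN.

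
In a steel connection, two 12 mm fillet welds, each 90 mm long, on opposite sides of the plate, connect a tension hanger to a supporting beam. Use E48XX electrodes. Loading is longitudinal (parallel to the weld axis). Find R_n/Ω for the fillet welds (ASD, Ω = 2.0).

E48XX → F_EXX = 480 MPa.
Effective throat t_e = 0.707 × 12 = 8.484 mm.
Total length L = 180 mm; A_we = 8.484 × 180 = 1527 mm².
F_nw = 0.6 F_EXX = 0.6 × 480 = 288 MPa.
R_n = 288 × 1527 × 10⁻³ = 439.8 kN; R_n/Ω = 439.8/2.0 = 219.9 kN.

R_n/Ω ≈ 220 kN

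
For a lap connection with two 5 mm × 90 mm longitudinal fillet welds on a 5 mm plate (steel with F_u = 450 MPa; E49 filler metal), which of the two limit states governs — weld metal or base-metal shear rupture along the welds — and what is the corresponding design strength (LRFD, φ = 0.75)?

E49XX → F_EXX = 490 MPa.
t_e = 0.707 × 5 = 3.535 mm; L = 180 mm.
Weld metal: φR_n = 0.75 × 0.6 × 490 × 3.535 × 180 × 10⁻³ = 140.3 kN.
Base metal (shear rupture): φR_n = 0.75 × 0.6 × 450 × 5 × 180 × 10⁻³ = 182.2 kN.
Governing: weld metal.

φR_n ≈ 140 kN (weld metal governs)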